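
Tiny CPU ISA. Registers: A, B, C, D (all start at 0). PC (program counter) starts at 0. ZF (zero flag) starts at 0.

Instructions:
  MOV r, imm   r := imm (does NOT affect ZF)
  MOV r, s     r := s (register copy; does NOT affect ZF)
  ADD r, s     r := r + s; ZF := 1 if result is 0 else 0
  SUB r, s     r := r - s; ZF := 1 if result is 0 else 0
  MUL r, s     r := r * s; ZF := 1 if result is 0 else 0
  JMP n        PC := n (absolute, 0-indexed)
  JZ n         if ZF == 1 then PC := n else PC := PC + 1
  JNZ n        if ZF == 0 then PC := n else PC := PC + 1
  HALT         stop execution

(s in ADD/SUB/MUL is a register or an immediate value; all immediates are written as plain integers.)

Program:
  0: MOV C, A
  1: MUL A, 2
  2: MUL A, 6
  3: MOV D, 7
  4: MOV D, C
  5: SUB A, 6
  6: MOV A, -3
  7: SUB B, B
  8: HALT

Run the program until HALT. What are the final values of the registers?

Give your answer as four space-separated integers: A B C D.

Step 1: PC=0 exec 'MOV C, A'. After: A=0 B=0 C=0 D=0 ZF=0 PC=1
Step 2: PC=1 exec 'MUL A, 2'. After: A=0 B=0 C=0 D=0 ZF=1 PC=2
Step 3: PC=2 exec 'MUL A, 6'. After: A=0 B=0 C=0 D=0 ZF=1 PC=3
Step 4: PC=3 exec 'MOV D, 7'. After: A=0 B=0 C=0 D=7 ZF=1 PC=4
Step 5: PC=4 exec 'MOV D, C'. After: A=0 B=0 C=0 D=0 ZF=1 PC=5
Step 6: PC=5 exec 'SUB A, 6'. After: A=-6 B=0 C=0 D=0 ZF=0 PC=6
Step 7: PC=6 exec 'MOV A, -3'. After: A=-3 B=0 C=0 D=0 ZF=0 PC=7
Step 8: PC=7 exec 'SUB B, B'. After: A=-3 B=0 C=0 D=0 ZF=1 PC=8
Step 9: PC=8 exec 'HALT'. After: A=-3 B=0 C=0 D=0 ZF=1 PC=8 HALTED

Answer: -3 0 0 0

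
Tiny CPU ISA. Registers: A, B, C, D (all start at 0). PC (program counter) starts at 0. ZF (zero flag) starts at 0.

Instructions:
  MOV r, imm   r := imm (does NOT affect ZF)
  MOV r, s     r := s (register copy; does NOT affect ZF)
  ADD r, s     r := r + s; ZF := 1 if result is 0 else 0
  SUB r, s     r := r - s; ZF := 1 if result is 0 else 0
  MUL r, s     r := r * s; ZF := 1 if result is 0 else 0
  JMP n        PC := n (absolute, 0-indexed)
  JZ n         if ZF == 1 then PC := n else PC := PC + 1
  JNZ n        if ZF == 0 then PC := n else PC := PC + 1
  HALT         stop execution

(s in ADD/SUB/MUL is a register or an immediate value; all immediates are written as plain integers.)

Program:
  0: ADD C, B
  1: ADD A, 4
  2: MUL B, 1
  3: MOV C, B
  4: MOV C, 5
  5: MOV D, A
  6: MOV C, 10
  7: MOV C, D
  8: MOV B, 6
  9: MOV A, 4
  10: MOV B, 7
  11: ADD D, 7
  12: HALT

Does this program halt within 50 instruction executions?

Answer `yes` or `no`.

Answer: yes

Derivation:
Step 1: PC=0 exec 'ADD C, B'. After: A=0 B=0 C=0 D=0 ZF=1 PC=1
Step 2: PC=1 exec 'ADD A, 4'. After: A=4 B=0 C=0 D=0 ZF=0 PC=2
Step 3: PC=2 exec 'MUL B, 1'. After: A=4 B=0 C=0 D=0 ZF=1 PC=3
Step 4: PC=3 exec 'MOV C, B'. After: A=4 B=0 C=0 D=0 ZF=1 PC=4
Step 5: PC=4 exec 'MOV C, 5'. After: A=4 B=0 C=5 D=0 ZF=1 PC=5
Step 6: PC=5 exec 'MOV D, A'. After: A=4 B=0 C=5 D=4 ZF=1 PC=6
Step 7: PC=6 exec 'MOV C, 10'. After: A=4 B=0 C=10 D=4 ZF=1 PC=7
Step 8: PC=7 exec 'MOV C, D'. After: A=4 B=0 C=4 D=4 ZF=1 PC=8
Step 9: PC=8 exec 'MOV B, 6'. After: A=4 B=6 C=4 D=4 ZF=1 PC=9
Step 10: PC=9 exec 'MOV A, 4'. After: A=4 B=6 C=4 D=4 ZF=1 PC=10
Step 11: PC=10 exec 'MOV B, 7'. After: A=4 B=7 C=4 D=4 ZF=1 PC=11
Step 12: PC=11 exec 'ADD D, 7'. After: A=4 B=7 C=4 D=11 ZF=0 PC=12
Step 13: PC=12 exec 'HALT'. After: A=4 B=7 C=4 D=11 ZF=0 PC=12 HALTED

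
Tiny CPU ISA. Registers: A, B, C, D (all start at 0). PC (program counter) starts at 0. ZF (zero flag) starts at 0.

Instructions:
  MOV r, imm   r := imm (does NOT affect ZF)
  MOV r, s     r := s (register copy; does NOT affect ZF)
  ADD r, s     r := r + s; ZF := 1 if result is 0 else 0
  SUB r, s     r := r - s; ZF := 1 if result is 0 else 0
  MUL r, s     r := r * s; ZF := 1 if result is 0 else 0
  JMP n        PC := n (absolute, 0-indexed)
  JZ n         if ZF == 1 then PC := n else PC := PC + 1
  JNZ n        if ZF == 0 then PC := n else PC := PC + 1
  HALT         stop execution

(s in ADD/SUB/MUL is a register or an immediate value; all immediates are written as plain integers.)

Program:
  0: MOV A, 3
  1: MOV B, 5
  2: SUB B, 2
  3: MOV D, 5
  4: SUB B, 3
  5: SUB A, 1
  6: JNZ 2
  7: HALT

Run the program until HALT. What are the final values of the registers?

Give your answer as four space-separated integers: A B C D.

Answer: 0 -10 0 5

Derivation:
Step 1: PC=0 exec 'MOV A, 3'. After: A=3 B=0 C=0 D=0 ZF=0 PC=1
Step 2: PC=1 exec 'MOV B, 5'. After: A=3 B=5 C=0 D=0 ZF=0 PC=2
Step 3: PC=2 exec 'SUB B, 2'. After: A=3 B=3 C=0 D=0 ZF=0 PC=3
Step 4: PC=3 exec 'MOV D, 5'. After: A=3 B=3 C=0 D=5 ZF=0 PC=4
Step 5: PC=4 exec 'SUB B, 3'. After: A=3 B=0 C=0 D=5 ZF=1 PC=5
Step 6: PC=5 exec 'SUB A, 1'. After: A=2 B=0 C=0 D=5 ZF=0 PC=6
Step 7: PC=6 exec 'JNZ 2'. After: A=2 B=0 C=0 D=5 ZF=0 PC=2
Step 8: PC=2 exec 'SUB B, 2'. After: A=2 B=-2 C=0 D=5 ZF=0 PC=3
Step 9: PC=3 exec 'MOV D, 5'. After: A=2 B=-2 C=0 D=5 ZF=0 PC=4
Step 10: PC=4 exec 'SUB B, 3'. After: A=2 B=-5 C=0 D=5 ZF=0 PC=5
Step 11: PC=5 exec 'SUB A, 1'. After: A=1 B=-5 C=0 D=5 ZF=0 PC=6
Step 12: PC=6 exec 'JNZ 2'. After: A=1 B=-5 C=0 D=5 ZF=0 PC=2
Step 13: PC=2 exec 'SUB B, 2'. After: A=1 B=-7 C=0 D=5 ZF=0 PC=3
Step 14: PC=3 exec 'MOV D, 5'. After: A=1 B=-7 C=0 D=5 ZF=0 PC=4
Step 15: PC=4 exec 'SUB B, 3'. After: A=1 B=-10 C=0 D=5 ZF=0 PC=5
Step 16: PC=5 exec 'SUB A, 1'. After: A=0 B=-10 C=0 D=5 ZF=1 PC=6
Step 17: PC=6 exec 'JNZ 2'. After: A=0 B=-10 C=0 D=5 ZF=1 PC=7
Step 18: PC=7 exec 'HALT'. After: A=0 B=-10 C=0 D=5 ZF=1 PC=7 HALTED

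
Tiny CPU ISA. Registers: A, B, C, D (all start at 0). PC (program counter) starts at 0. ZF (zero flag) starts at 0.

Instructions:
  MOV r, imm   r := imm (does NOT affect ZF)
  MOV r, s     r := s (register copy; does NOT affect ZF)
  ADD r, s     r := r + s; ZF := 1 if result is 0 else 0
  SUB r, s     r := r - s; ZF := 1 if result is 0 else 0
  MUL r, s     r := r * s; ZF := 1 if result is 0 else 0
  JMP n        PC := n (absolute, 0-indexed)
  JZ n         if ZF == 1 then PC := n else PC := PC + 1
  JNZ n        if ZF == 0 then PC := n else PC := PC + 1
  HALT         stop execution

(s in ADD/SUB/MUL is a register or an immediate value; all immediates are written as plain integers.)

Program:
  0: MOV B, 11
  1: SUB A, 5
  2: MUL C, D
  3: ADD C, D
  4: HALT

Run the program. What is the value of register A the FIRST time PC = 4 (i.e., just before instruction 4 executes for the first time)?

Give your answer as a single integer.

Step 1: PC=0 exec 'MOV B, 11'. After: A=0 B=11 C=0 D=0 ZF=0 PC=1
Step 2: PC=1 exec 'SUB A, 5'. After: A=-5 B=11 C=0 D=0 ZF=0 PC=2
Step 3: PC=2 exec 'MUL C, D'. After: A=-5 B=11 C=0 D=0 ZF=1 PC=3
Step 4: PC=3 exec 'ADD C, D'. After: A=-5 B=11 C=0 D=0 ZF=1 PC=4
First time PC=4: A=-5

-5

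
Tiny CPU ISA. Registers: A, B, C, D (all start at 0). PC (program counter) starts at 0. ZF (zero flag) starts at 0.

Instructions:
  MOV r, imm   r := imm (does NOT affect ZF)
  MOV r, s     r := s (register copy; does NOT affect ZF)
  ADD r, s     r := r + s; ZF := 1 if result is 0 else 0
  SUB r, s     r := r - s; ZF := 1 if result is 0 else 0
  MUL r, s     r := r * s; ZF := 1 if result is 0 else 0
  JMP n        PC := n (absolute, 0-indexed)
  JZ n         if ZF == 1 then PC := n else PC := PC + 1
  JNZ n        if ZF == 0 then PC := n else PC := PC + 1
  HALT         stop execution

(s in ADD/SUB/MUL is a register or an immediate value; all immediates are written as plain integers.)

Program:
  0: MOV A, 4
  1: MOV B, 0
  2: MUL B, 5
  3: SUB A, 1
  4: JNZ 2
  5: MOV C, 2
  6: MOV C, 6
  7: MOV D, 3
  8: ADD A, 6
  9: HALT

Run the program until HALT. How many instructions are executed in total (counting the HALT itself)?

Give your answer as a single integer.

Step 1: PC=0 exec 'MOV A, 4'. After: A=4 B=0 C=0 D=0 ZF=0 PC=1
Step 2: PC=1 exec 'MOV B, 0'. After: A=4 B=0 C=0 D=0 ZF=0 PC=2
Step 3: PC=2 exec 'MUL B, 5'. After: A=4 B=0 C=0 D=0 ZF=1 PC=3
Step 4: PC=3 exec 'SUB A, 1'. After: A=3 B=0 C=0 D=0 ZF=0 PC=4
Step 5: PC=4 exec 'JNZ 2'. After: A=3 B=0 C=0 D=0 ZF=0 PC=2
Step 6: PC=2 exec 'MUL B, 5'. After: A=3 B=0 C=0 D=0 ZF=1 PC=3
Step 7: PC=3 exec 'SUB A, 1'. After: A=2 B=0 C=0 D=0 ZF=0 PC=4
Step 8: PC=4 exec 'JNZ 2'. After: A=2 B=0 C=0 D=0 ZF=0 PC=2
Step 9: PC=2 exec 'MUL B, 5'. After: A=2 B=0 C=0 D=0 ZF=1 PC=3
Step 10: PC=3 exec 'SUB A, 1'. After: A=1 B=0 C=0 D=0 ZF=0 PC=4
Step 11: PC=4 exec 'JNZ 2'. After: A=1 B=0 C=0 D=0 ZF=0 PC=2
Step 12: PC=2 exec 'MUL B, 5'. After: A=1 B=0 C=0 D=0 ZF=1 PC=3
Step 13: PC=3 exec 'SUB A, 1'. After: A=0 B=0 C=0 D=0 ZF=1 PC=4
Step 14: PC=4 exec 'JNZ 2'. After: A=0 B=0 C=0 D=0 ZF=1 PC=5
Step 15: PC=5 exec 'MOV C, 2'. After: A=0 B=0 C=2 D=0 ZF=1 PC=6
Step 16: PC=6 exec 'MOV C, 6'. After: A=0 B=0 C=6 D=0 ZF=1 PC=7
Step 17: PC=7 exec 'MOV D, 3'. After: A=0 B=0 C=6 D=3 ZF=1 PC=8
Step 18: PC=8 exec 'ADD A, 6'. After: A=6 B=0 C=6 D=3 ZF=0 PC=9
Step 19: PC=9 exec 'HALT'. After: A=6 B=0 C=6 D=3 ZF=0 PC=9 HALTED
Total instructions executed: 19

Answer: 19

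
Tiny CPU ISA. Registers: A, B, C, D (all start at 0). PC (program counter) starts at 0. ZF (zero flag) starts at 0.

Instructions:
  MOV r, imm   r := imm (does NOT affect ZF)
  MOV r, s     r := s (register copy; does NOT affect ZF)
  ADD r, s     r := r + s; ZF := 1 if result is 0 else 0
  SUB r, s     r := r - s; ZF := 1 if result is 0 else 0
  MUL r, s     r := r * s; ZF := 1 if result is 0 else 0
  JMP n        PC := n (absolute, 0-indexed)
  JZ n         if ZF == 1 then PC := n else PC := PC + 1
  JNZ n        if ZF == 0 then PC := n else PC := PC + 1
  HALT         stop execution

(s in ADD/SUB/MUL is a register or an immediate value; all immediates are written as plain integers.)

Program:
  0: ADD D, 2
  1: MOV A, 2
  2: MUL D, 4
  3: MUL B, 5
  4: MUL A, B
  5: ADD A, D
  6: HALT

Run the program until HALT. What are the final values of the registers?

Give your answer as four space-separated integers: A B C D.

Step 1: PC=0 exec 'ADD D, 2'. After: A=0 B=0 C=0 D=2 ZF=0 PC=1
Step 2: PC=1 exec 'MOV A, 2'. After: A=2 B=0 C=0 D=2 ZF=0 PC=2
Step 3: PC=2 exec 'MUL D, 4'. After: A=2 B=0 C=0 D=8 ZF=0 PC=3
Step 4: PC=3 exec 'MUL B, 5'. After: A=2 B=0 C=0 D=8 ZF=1 PC=4
Step 5: PC=4 exec 'MUL A, B'. After: A=0 B=0 C=0 D=8 ZF=1 PC=5
Step 6: PC=5 exec 'ADD A, D'. After: A=8 B=0 C=0 D=8 ZF=0 PC=6
Step 7: PC=6 exec 'HALT'. After: A=8 B=0 C=0 D=8 ZF=0 PC=6 HALTED

Answer: 8 0 0 8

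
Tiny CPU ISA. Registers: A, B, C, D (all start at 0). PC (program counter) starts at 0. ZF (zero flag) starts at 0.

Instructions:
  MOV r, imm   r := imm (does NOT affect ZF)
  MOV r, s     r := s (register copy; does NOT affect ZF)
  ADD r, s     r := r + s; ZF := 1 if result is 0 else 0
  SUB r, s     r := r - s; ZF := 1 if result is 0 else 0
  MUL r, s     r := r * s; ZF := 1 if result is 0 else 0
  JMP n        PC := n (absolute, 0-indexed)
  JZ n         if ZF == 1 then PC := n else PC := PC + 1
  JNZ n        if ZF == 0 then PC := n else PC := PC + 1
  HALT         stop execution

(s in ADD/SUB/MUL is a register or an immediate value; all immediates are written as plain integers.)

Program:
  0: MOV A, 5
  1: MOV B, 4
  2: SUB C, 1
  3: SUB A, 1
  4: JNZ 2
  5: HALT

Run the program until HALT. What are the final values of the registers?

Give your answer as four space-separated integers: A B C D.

Answer: 0 4 -5 0

Derivation:
Step 1: PC=0 exec 'MOV A, 5'. After: A=5 B=0 C=0 D=0 ZF=0 PC=1
Step 2: PC=1 exec 'MOV B, 4'. After: A=5 B=4 C=0 D=0 ZF=0 PC=2
Step 3: PC=2 exec 'SUB C, 1'. After: A=5 B=4 C=-1 D=0 ZF=0 PC=3
Step 4: PC=3 exec 'SUB A, 1'. After: A=4 B=4 C=-1 D=0 ZF=0 PC=4
Step 5: PC=4 exec 'JNZ 2'. After: A=4 B=4 C=-1 D=0 ZF=0 PC=2
Step 6: PC=2 exec 'SUB C, 1'. After: A=4 B=4 C=-2 D=0 ZF=0 PC=3
Step 7: PC=3 exec 'SUB A, 1'. After: A=3 B=4 C=-2 D=0 ZF=0 PC=4
Step 8: PC=4 exec 'JNZ 2'. After: A=3 B=4 C=-2 D=0 ZF=0 PC=2
Step 9: PC=2 exec 'SUB C, 1'. After: A=3 B=4 C=-3 D=0 ZF=0 PC=3
Step 10: PC=3 exec 'SUB A, 1'. After: A=2 B=4 C=-3 D=0 ZF=0 PC=4
Step 11: PC=4 exec 'JNZ 2'. After: A=2 B=4 C=-3 D=0 ZF=0 PC=2
Step 12: PC=2 exec 'SUB C, 1'. After: A=2 B=4 C=-4 D=0 ZF=0 PC=3
Step 13: PC=3 exec 'SUB A, 1'. After: A=1 B=4 C=-4 D=0 ZF=0 PC=4
Step 14: PC=4 exec 'JNZ 2'. After: A=1 B=4 C=-4 D=0 ZF=0 PC=2
Step 15: PC=2 exec 'SUB C, 1'. After: A=1 B=4 C=-5 D=0 ZF=0 PC=3
Step 16: PC=3 exec 'SUB A, 1'. After: A=0 B=4 C=-5 D=0 ZF=1 PC=4
Step 17: PC=4 exec 'JNZ 2'. After: A=0 B=4 C=-5 D=0 ZF=1 PC=5
Step 18: PC=5 exec 'HALT'. After: A=0 B=4 C=-5 D=0 ZF=1 PC=5 HALTED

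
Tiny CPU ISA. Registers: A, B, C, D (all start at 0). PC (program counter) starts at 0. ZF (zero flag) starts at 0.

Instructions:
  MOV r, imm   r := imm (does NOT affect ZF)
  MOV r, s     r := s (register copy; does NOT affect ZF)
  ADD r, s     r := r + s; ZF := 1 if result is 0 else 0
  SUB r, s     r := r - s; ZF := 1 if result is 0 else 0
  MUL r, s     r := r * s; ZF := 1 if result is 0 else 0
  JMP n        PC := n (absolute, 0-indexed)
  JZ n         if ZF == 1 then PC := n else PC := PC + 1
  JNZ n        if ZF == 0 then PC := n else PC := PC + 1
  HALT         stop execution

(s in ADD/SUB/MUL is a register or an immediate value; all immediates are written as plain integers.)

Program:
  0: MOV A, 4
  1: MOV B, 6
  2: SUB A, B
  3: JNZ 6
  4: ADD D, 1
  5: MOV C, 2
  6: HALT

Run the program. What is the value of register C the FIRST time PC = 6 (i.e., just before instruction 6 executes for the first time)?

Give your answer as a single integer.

Step 1: PC=0 exec 'MOV A, 4'. After: A=4 B=0 C=0 D=0 ZF=0 PC=1
Step 2: PC=1 exec 'MOV B, 6'. After: A=4 B=6 C=0 D=0 ZF=0 PC=2
Step 3: PC=2 exec 'SUB A, B'. After: A=-2 B=6 C=0 D=0 ZF=0 PC=3
Step 4: PC=3 exec 'JNZ 6'. After: A=-2 B=6 C=0 D=0 ZF=0 PC=6
First time PC=6: C=0

0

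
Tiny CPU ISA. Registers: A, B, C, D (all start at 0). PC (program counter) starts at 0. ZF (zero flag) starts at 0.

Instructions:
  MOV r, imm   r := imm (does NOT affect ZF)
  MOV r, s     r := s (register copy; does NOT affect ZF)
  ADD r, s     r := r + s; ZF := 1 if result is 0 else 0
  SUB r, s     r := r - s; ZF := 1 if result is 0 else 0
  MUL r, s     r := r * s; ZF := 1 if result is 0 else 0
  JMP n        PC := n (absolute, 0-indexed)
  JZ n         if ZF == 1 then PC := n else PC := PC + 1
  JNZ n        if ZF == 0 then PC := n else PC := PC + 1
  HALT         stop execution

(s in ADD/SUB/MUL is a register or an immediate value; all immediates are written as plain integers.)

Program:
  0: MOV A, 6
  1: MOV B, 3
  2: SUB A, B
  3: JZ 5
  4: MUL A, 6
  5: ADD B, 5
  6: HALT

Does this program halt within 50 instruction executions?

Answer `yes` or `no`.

Answer: yes

Derivation:
Step 1: PC=0 exec 'MOV A, 6'. After: A=6 B=0 C=0 D=0 ZF=0 PC=1
Step 2: PC=1 exec 'MOV B, 3'. After: A=6 B=3 C=0 D=0 ZF=0 PC=2
Step 3: PC=2 exec 'SUB A, B'. After: A=3 B=3 C=0 D=0 ZF=0 PC=3
Step 4: PC=3 exec 'JZ 5'. After: A=3 B=3 C=0 D=0 ZF=0 PC=4
Step 5: PC=4 exec 'MUL A, 6'. After: A=18 B=3 C=0 D=0 ZF=0 PC=5
Step 6: PC=5 exec 'ADD B, 5'. After: A=18 B=8 C=0 D=0 ZF=0 PC=6
Step 7: PC=6 exec 'HALT'. After: A=18 B=8 C=0 D=0 ZF=0 PC=6 HALTED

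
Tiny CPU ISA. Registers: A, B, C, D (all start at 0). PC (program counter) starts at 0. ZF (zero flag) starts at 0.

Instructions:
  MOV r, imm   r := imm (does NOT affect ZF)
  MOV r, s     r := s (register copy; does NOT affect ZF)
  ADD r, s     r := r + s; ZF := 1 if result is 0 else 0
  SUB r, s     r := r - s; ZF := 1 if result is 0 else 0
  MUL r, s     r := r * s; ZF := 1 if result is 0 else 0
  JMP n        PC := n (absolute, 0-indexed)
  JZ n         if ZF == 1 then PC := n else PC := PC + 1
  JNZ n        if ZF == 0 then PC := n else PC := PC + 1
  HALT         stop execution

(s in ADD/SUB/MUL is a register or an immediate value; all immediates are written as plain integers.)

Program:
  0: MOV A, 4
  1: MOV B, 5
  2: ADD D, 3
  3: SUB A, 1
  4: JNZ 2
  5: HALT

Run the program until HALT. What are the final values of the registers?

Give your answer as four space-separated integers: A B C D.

Answer: 0 5 0 12

Derivation:
Step 1: PC=0 exec 'MOV A, 4'. After: A=4 B=0 C=0 D=0 ZF=0 PC=1
Step 2: PC=1 exec 'MOV B, 5'. After: A=4 B=5 C=0 D=0 ZF=0 PC=2
Step 3: PC=2 exec 'ADD D, 3'. After: A=4 B=5 C=0 D=3 ZF=0 PC=3
Step 4: PC=3 exec 'SUB A, 1'. After: A=3 B=5 C=0 D=3 ZF=0 PC=4
Step 5: PC=4 exec 'JNZ 2'. After: A=3 B=5 C=0 D=3 ZF=0 PC=2
Step 6: PC=2 exec 'ADD D, 3'. After: A=3 B=5 C=0 D=6 ZF=0 PC=3
Step 7: PC=3 exec 'SUB A, 1'. After: A=2 B=5 C=0 D=6 ZF=0 PC=4
Step 8: PC=4 exec 'JNZ 2'. After: A=2 B=5 C=0 D=6 ZF=0 PC=2
Step 9: PC=2 exec 'ADD D, 3'. After: A=2 B=5 C=0 D=9 ZF=0 PC=3
Step 10: PC=3 exec 'SUB A, 1'. After: A=1 B=5 C=0 D=9 ZF=0 PC=4
Step 11: PC=4 exec 'JNZ 2'. After: A=1 B=5 C=0 D=9 ZF=0 PC=2
Step 12: PC=2 exec 'ADD D, 3'. After: A=1 B=5 C=0 D=12 ZF=0 PC=3
Step 13: PC=3 exec 'SUB A, 1'. After: A=0 B=5 C=0 D=12 ZF=1 PC=4
Step 14: PC=4 exec 'JNZ 2'. After: A=0 B=5 C=0 D=12 ZF=1 PC=5
Step 15: PC=5 exec 'HALT'. After: A=0 B=5 C=0 D=12 ZF=1 PC=5 HALTED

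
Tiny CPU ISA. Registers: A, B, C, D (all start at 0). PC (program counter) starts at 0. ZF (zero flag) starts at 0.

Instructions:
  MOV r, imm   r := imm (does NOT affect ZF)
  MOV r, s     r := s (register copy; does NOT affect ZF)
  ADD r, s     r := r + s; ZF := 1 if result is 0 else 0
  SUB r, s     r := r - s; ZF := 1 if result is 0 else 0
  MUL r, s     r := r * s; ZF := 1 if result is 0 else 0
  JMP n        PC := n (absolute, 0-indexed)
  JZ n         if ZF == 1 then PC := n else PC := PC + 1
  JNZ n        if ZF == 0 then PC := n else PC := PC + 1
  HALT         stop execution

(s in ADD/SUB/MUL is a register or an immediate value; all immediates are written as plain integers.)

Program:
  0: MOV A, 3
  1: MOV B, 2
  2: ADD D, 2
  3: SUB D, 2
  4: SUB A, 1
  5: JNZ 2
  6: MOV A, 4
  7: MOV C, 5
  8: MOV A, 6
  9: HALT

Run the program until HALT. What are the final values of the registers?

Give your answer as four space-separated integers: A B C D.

Step 1: PC=0 exec 'MOV A, 3'. After: A=3 B=0 C=0 D=0 ZF=0 PC=1
Step 2: PC=1 exec 'MOV B, 2'. After: A=3 B=2 C=0 D=0 ZF=0 PC=2
Step 3: PC=2 exec 'ADD D, 2'. After: A=3 B=2 C=0 D=2 ZF=0 PC=3
Step 4: PC=3 exec 'SUB D, 2'. After: A=3 B=2 C=0 D=0 ZF=1 PC=4
Step 5: PC=4 exec 'SUB A, 1'. After: A=2 B=2 C=0 D=0 ZF=0 PC=5
Step 6: PC=5 exec 'JNZ 2'. After: A=2 B=2 C=0 D=0 ZF=0 PC=2
Step 7: PC=2 exec 'ADD D, 2'. After: A=2 B=2 C=0 D=2 ZF=0 PC=3
Step 8: PC=3 exec 'SUB D, 2'. After: A=2 B=2 C=0 D=0 ZF=1 PC=4
Step 9: PC=4 exec 'SUB A, 1'. After: A=1 B=2 C=0 D=0 ZF=0 PC=5
Step 10: PC=5 exec 'JNZ 2'. After: A=1 B=2 C=0 D=0 ZF=0 PC=2
Step 11: PC=2 exec 'ADD D, 2'. After: A=1 B=2 C=0 D=2 ZF=0 PC=3
Step 12: PC=3 exec 'SUB D, 2'. After: A=1 B=2 C=0 D=0 ZF=1 PC=4
Step 13: PC=4 exec 'SUB A, 1'. After: A=0 B=2 C=0 D=0 ZF=1 PC=5
Step 14: PC=5 exec 'JNZ 2'. After: A=0 B=2 C=0 D=0 ZF=1 PC=6
Step 15: PC=6 exec 'MOV A, 4'. After: A=4 B=2 C=0 D=0 ZF=1 PC=7
Step 16: PC=7 exec 'MOV C, 5'. After: A=4 B=2 C=5 D=0 ZF=1 PC=8
Step 17: PC=8 exec 'MOV A, 6'. After: A=6 B=2 C=5 D=0 ZF=1 PC=9
Step 18: PC=9 exec 'HALT'. After: A=6 B=2 C=5 D=0 ZF=1 PC=9 HALTED

Answer: 6 2 5 0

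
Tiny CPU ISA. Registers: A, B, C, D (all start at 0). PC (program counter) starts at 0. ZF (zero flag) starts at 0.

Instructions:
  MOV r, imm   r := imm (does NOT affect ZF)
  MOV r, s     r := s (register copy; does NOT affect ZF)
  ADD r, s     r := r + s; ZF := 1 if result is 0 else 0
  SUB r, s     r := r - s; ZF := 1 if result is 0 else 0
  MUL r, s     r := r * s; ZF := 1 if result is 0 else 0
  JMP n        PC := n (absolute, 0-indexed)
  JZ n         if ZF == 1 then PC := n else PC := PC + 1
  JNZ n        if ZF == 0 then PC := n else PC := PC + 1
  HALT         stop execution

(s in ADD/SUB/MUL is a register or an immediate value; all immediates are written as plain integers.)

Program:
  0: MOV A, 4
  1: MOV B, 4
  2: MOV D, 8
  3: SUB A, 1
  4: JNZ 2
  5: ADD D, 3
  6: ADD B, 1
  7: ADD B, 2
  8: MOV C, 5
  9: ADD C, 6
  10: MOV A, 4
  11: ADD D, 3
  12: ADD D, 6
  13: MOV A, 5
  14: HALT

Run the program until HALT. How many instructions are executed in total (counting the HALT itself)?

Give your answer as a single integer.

Answer: 24

Derivation:
Step 1: PC=0 exec 'MOV A, 4'. After: A=4 B=0 C=0 D=0 ZF=0 PC=1
Step 2: PC=1 exec 'MOV B, 4'. After: A=4 B=4 C=0 D=0 ZF=0 PC=2
Step 3: PC=2 exec 'MOV D, 8'. After: A=4 B=4 C=0 D=8 ZF=0 PC=3
Step 4: PC=3 exec 'SUB A, 1'. After: A=3 B=4 C=0 D=8 ZF=0 PC=4
Step 5: PC=4 exec 'JNZ 2'. After: A=3 B=4 C=0 D=8 ZF=0 PC=2
Step 6: PC=2 exec 'MOV D, 8'. After: A=3 B=4 C=0 D=8 ZF=0 PC=3
Step 7: PC=3 exec 'SUB A, 1'. After: A=2 B=4 C=0 D=8 ZF=0 PC=4
Step 8: PC=4 exec 'JNZ 2'. After: A=2 B=4 C=0 D=8 ZF=0 PC=2
Step 9: PC=2 exec 'MOV D, 8'. After: A=2 B=4 C=0 D=8 ZF=0 PC=3
Step 10: PC=3 exec 'SUB A, 1'. After: A=1 B=4 C=0 D=8 ZF=0 PC=4
Step 11: PC=4 exec 'JNZ 2'. After: A=1 B=4 C=0 D=8 ZF=0 PC=2
Step 12: PC=2 exec 'MOV D, 8'. After: A=1 B=4 C=0 D=8 ZF=0 PC=3
Step 13: PC=3 exec 'SUB A, 1'. After: A=0 B=4 C=0 D=8 ZF=1 PC=4
Step 14: PC=4 exec 'JNZ 2'. After: A=0 B=4 C=0 D=8 ZF=1 PC=5
Step 15: PC=5 exec 'ADD D, 3'. After: A=0 B=4 C=0 D=11 ZF=0 PC=6
Step 16: PC=6 exec 'ADD B, 1'. After: A=0 B=5 C=0 D=11 ZF=0 PC=7
Step 17: PC=7 exec 'ADD B, 2'. After: A=0 B=7 C=0 D=11 ZF=0 PC=8
Step 18: PC=8 exec 'MOV C, 5'. After: A=0 B=7 C=5 D=11 ZF=0 PC=9
Step 19: PC=9 exec 'ADD C, 6'. After: A=0 B=7 C=11 D=11 ZF=0 PC=10
Step 20: PC=10 exec 'MOV A, 4'. After: A=4 B=7 C=11 D=11 ZF=0 PC=11
Step 21: PC=11 exec 'ADD D, 3'. After: A=4 B=7 C=11 D=14 ZF=0 PC=12
Step 22: PC=12 exec 'ADD D, 6'. After: A=4 B=7 C=11 D=20 ZF=0 PC=13
Step 23: PC=13 exec 'MOV A, 5'. After: A=5 B=7 C=11 D=20 ZF=0 PC=14
Step 24: PC=14 exec 'HALT'. After: A=5 B=7 C=11 D=20 ZF=0 PC=14 HALTED
Total instructions executed: 24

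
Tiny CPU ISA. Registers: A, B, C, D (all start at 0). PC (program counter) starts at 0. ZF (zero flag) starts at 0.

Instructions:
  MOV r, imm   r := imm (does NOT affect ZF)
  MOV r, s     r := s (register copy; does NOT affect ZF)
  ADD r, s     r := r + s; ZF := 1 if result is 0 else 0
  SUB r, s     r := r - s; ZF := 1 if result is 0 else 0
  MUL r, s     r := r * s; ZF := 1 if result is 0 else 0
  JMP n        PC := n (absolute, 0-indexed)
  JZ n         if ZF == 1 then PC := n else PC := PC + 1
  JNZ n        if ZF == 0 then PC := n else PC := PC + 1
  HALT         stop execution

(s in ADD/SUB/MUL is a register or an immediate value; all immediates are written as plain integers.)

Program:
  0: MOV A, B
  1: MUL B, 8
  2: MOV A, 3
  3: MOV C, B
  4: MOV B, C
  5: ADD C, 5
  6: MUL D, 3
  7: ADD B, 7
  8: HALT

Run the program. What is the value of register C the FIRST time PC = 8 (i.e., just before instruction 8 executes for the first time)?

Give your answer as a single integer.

Step 1: PC=0 exec 'MOV A, B'. After: A=0 B=0 C=0 D=0 ZF=0 PC=1
Step 2: PC=1 exec 'MUL B, 8'. After: A=0 B=0 C=0 D=0 ZF=1 PC=2
Step 3: PC=2 exec 'MOV A, 3'. After: A=3 B=0 C=0 D=0 ZF=1 PC=3
Step 4: PC=3 exec 'MOV C, B'. After: A=3 B=0 C=0 D=0 ZF=1 PC=4
Step 5: PC=4 exec 'MOV B, C'. After: A=3 B=0 C=0 D=0 ZF=1 PC=5
Step 6: PC=5 exec 'ADD C, 5'. After: A=3 B=0 C=5 D=0 ZF=0 PC=6
Step 7: PC=6 exec 'MUL D, 3'. After: A=3 B=0 C=5 D=0 ZF=1 PC=7
Step 8: PC=7 exec 'ADD B, 7'. After: A=3 B=7 C=5 D=0 ZF=0 PC=8
First time PC=8: C=5

5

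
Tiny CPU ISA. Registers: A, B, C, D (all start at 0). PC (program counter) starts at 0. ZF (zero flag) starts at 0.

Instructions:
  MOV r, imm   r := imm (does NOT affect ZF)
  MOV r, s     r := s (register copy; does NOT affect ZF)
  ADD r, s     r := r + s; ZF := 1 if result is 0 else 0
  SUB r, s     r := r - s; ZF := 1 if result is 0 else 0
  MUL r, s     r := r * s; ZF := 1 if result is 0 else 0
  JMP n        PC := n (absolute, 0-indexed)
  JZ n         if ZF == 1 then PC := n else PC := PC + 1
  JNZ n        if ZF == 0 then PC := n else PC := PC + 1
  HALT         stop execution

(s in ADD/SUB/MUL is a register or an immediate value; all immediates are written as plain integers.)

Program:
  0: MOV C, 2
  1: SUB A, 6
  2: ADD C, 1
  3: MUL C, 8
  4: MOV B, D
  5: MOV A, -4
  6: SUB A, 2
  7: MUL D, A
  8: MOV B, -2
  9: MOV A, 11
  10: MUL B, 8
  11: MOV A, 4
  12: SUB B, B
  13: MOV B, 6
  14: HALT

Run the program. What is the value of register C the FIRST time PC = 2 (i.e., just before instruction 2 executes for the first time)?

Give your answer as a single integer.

Step 1: PC=0 exec 'MOV C, 2'. After: A=0 B=0 C=2 D=0 ZF=0 PC=1
Step 2: PC=1 exec 'SUB A, 6'. After: A=-6 B=0 C=2 D=0 ZF=0 PC=2
First time PC=2: C=2

2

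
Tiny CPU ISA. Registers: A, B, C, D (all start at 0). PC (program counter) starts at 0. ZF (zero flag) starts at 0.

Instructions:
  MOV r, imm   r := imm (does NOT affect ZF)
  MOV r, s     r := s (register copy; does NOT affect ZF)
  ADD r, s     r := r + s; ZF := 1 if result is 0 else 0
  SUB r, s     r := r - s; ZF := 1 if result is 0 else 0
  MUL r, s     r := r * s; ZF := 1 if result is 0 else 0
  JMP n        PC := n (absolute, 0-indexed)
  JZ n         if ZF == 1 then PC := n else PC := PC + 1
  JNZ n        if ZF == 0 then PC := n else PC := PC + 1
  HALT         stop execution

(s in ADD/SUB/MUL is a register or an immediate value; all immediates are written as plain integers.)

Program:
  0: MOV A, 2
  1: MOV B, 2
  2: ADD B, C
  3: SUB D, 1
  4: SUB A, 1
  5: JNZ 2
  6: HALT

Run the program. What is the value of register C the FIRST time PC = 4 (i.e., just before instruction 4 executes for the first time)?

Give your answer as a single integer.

Step 1: PC=0 exec 'MOV A, 2'. After: A=2 B=0 C=0 D=0 ZF=0 PC=1
Step 2: PC=1 exec 'MOV B, 2'. After: A=2 B=2 C=0 D=0 ZF=0 PC=2
Step 3: PC=2 exec 'ADD B, C'. After: A=2 B=2 C=0 D=0 ZF=0 PC=3
Step 4: PC=3 exec 'SUB D, 1'. After: A=2 B=2 C=0 D=-1 ZF=0 PC=4
First time PC=4: C=0

0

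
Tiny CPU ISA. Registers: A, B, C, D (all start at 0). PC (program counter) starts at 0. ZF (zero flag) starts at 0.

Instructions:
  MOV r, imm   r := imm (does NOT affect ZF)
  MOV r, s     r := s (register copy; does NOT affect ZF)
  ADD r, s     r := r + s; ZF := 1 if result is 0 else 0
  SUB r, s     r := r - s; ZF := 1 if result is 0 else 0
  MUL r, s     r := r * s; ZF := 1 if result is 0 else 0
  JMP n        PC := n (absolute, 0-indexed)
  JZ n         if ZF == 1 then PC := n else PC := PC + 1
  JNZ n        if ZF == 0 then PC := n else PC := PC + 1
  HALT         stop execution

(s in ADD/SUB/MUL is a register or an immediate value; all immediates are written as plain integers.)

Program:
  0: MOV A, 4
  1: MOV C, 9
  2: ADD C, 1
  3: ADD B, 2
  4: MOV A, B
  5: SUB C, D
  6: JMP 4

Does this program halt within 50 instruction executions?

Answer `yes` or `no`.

Answer: no

Derivation:
Step 1: PC=0 exec 'MOV A, 4'. After: A=4 B=0 C=0 D=0 ZF=0 PC=1
Step 2: PC=1 exec 'MOV C, 9'. After: A=4 B=0 C=9 D=0 ZF=0 PC=2
Step 3: PC=2 exec 'ADD C, 1'. After: A=4 B=0 C=10 D=0 ZF=0 PC=3
Step 4: PC=3 exec 'ADD B, 2'. After: A=4 B=2 C=10 D=0 ZF=0 PC=4
Step 5: PC=4 exec 'MOV A, B'. After: A=2 B=2 C=10 D=0 ZF=0 PC=5
Step 6: PC=5 exec 'SUB C, D'. After: A=2 B=2 C=10 D=0 ZF=0 PC=6
Step 7: PC=6 exec 'JMP 4'. After: A=2 B=2 C=10 D=0 ZF=0 PC=4
Step 8: PC=4 exec 'MOV A, B'. After: A=2 B=2 C=10 D=0 ZF=0 PC=5
State after step 8 equals state after step 5: the program is in a cycle of length 3 and will never halt.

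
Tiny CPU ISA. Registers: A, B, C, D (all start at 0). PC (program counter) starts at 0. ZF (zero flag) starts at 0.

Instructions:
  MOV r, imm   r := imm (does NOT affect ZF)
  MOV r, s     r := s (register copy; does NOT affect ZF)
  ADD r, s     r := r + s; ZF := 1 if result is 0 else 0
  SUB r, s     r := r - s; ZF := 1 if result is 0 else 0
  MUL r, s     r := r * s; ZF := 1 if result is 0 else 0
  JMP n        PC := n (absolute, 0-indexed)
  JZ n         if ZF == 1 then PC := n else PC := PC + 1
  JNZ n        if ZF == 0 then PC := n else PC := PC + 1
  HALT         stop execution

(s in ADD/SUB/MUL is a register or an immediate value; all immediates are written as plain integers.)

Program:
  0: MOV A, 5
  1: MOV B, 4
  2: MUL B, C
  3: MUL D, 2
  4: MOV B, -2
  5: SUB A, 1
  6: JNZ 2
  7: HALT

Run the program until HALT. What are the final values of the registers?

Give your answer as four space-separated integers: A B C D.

Answer: 0 -2 0 0

Derivation:
Step 1: PC=0 exec 'MOV A, 5'. After: A=5 B=0 C=0 D=0 ZF=0 PC=1
Step 2: PC=1 exec 'MOV B, 4'. After: A=5 B=4 C=0 D=0 ZF=0 PC=2
Step 3: PC=2 exec 'MUL B, C'. After: A=5 B=0 C=0 D=0 ZF=1 PC=3
Step 4: PC=3 exec 'MUL D, 2'. After: A=5 B=0 C=0 D=0 ZF=1 PC=4
Step 5: PC=4 exec 'MOV B, -2'. After: A=5 B=-2 C=0 D=0 ZF=1 PC=5
Step 6: PC=5 exec 'SUB A, 1'. After: A=4 B=-2 C=0 D=0 ZF=0 PC=6
Step 7: PC=6 exec 'JNZ 2'. After: A=4 B=-2 C=0 D=0 ZF=0 PC=2
Step 8: PC=2 exec 'MUL B, C'. After: A=4 B=0 C=0 D=0 ZF=1 PC=3
Step 9: PC=3 exec 'MUL D, 2'. After: A=4 B=0 C=0 D=0 ZF=1 PC=4
Step 10: PC=4 exec 'MOV B, -2'. After: A=4 B=-2 C=0 D=0 ZF=1 PC=5
Step 11: PC=5 exec 'SUB A, 1'. After: A=3 B=-2 C=0 D=0 ZF=0 PC=6
Step 12: PC=6 exec 'JNZ 2'. After: A=3 B=-2 C=0 D=0 ZF=0 PC=2
Step 13: PC=2 exec 'MUL B, C'. After: A=3 B=0 C=0 D=0 ZF=1 PC=3
Step 14: PC=3 exec 'MUL D, 2'. After: A=3 B=0 C=0 D=0 ZF=1 PC=4
Step 15: PC=4 exec 'MOV B, -2'. After: A=3 B=-2 C=0 D=0 ZF=1 PC=5
Step 16: PC=5 exec 'SUB A, 1'. After: A=2 B=-2 C=0 D=0 ZF=0 PC=6
Step 17: PC=6 exec 'JNZ 2'. After: A=2 B=-2 C=0 D=0 ZF=0 PC=2
Step 18: PC=2 exec 'MUL B, C'. After: A=2 B=0 C=0 D=0 ZF=1 PC=3
Step 19: PC=3 exec 'MUL D, 2'. After: A=2 B=0 C=0 D=0 ZF=1 PC=4
Step 20: PC=4 exec 'MOV B, -2'. After: A=2 B=-2 C=0 D=0 ZF=1 PC=5
Step 21: PC=5 exec 'SUB A, 1'. After: A=1 B=-2 C=0 D=0 ZF=0 PC=6
Step 22: PC=6 exec 'JNZ 2'. After: A=1 B=-2 C=0 D=0 ZF=0 PC=2
Step 23: PC=2 exec 'MUL B, C'. After: A=1 B=0 C=0 D=0 ZF=1 PC=3
Step 24: PC=3 exec 'MUL D, 2'. After: A=1 B=0 C=0 D=0 ZF=1 PC=4
Step 25: PC=4 exec 'MOV B, -2'. After: A=1 B=-2 C=0 D=0 ZF=1 PC=5
Step 26: PC=5 exec 'SUB A, 1'. After: A=0 B=-2 C=0 D=0 ZF=1 PC=6
Step 27: PC=6 exec 'JNZ 2'. After: A=0 B=-2 C=0 D=0 ZF=1 PC=7
Step 28: PC=7 exec 'HALT'. After: A=0 B=-2 C=0 D=0 ZF=1 PC=7 HALTED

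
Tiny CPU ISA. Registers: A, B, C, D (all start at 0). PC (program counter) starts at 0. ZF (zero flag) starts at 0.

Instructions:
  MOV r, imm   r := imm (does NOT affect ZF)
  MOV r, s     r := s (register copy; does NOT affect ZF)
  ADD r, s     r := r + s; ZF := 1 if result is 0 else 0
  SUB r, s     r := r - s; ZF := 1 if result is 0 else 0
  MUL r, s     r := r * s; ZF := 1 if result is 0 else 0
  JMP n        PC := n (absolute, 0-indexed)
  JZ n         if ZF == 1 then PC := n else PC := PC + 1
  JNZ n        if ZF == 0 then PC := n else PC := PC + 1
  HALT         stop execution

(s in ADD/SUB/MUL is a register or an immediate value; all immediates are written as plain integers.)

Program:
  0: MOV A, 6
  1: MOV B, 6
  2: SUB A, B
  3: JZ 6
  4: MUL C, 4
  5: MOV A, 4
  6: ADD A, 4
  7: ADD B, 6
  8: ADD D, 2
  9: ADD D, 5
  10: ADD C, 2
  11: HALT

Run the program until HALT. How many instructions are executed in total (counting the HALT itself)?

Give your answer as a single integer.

Step 1: PC=0 exec 'MOV A, 6'. After: A=6 B=0 C=0 D=0 ZF=0 PC=1
Step 2: PC=1 exec 'MOV B, 6'. After: A=6 B=6 C=0 D=0 ZF=0 PC=2
Step 3: PC=2 exec 'SUB A, B'. After: A=0 B=6 C=0 D=0 ZF=1 PC=3
Step 4: PC=3 exec 'JZ 6'. After: A=0 B=6 C=0 D=0 ZF=1 PC=6
Step 5: PC=6 exec 'ADD A, 4'. After: A=4 B=6 C=0 D=0 ZF=0 PC=7
Step 6: PC=7 exec 'ADD B, 6'. After: A=4 B=12 C=0 D=0 ZF=0 PC=8
Step 7: PC=8 exec 'ADD D, 2'. After: A=4 B=12 C=0 D=2 ZF=0 PC=9
Step 8: PC=9 exec 'ADD D, 5'. After: A=4 B=12 C=0 D=7 ZF=0 PC=10
Step 9: PC=10 exec 'ADD C, 2'. After: A=4 B=12 C=2 D=7 ZF=0 PC=11
Step 10: PC=11 exec 'HALT'. After: A=4 B=12 C=2 D=7 ZF=0 PC=11 HALTED
Total instructions executed: 10

Answer: 10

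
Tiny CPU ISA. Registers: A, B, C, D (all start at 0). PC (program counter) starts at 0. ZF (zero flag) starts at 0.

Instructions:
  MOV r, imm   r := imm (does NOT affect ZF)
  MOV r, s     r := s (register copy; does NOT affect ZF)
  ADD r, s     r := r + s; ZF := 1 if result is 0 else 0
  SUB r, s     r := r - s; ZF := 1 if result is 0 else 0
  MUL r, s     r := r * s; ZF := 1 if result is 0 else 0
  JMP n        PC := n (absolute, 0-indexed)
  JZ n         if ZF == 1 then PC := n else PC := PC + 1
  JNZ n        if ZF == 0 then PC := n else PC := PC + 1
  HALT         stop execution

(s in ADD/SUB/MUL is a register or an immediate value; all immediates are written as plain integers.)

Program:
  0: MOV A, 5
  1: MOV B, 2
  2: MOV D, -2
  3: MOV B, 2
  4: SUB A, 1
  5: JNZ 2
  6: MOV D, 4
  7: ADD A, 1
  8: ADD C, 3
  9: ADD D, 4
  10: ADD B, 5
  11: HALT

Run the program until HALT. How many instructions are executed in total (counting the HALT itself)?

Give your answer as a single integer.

Answer: 28

Derivation:
Step 1: PC=0 exec 'MOV A, 5'. After: A=5 B=0 C=0 D=0 ZF=0 PC=1
Step 2: PC=1 exec 'MOV B, 2'. After: A=5 B=2 C=0 D=0 ZF=0 PC=2
Step 3: PC=2 exec 'MOV D, -2'. After: A=5 B=2 C=0 D=-2 ZF=0 PC=3
Step 4: PC=3 exec 'MOV B, 2'. After: A=5 B=2 C=0 D=-2 ZF=0 PC=4
Step 5: PC=4 exec 'SUB A, 1'. After: A=4 B=2 C=0 D=-2 ZF=0 PC=5
Step 6: PC=5 exec 'JNZ 2'. After: A=4 B=2 C=0 D=-2 ZF=0 PC=2
Step 7: PC=2 exec 'MOV D, -2'. After: A=4 B=2 C=0 D=-2 ZF=0 PC=3
Step 8: PC=3 exec 'MOV B, 2'. After: A=4 B=2 C=0 D=-2 ZF=0 PC=4
Step 9: PC=4 exec 'SUB A, 1'. After: A=3 B=2 C=0 D=-2 ZF=0 PC=5
Step 10: PC=5 exec 'JNZ 2'. After: A=3 B=2 C=0 D=-2 ZF=0 PC=2
Step 11: PC=2 exec 'MOV D, -2'. After: A=3 B=2 C=0 D=-2 ZF=0 PC=3
Step 12: PC=3 exec 'MOV B, 2'. After: A=3 B=2 C=0 D=-2 ZF=0 PC=4
Step 13: PC=4 exec 'SUB A, 1'. After: A=2 B=2 C=0 D=-2 ZF=0 PC=5
Step 14: PC=5 exec 'JNZ 2'. After: A=2 B=2 C=0 D=-2 ZF=0 PC=2
Step 15: PC=2 exec 'MOV D, -2'. After: A=2 B=2 C=0 D=-2 ZF=0 PC=3
Step 16: PC=3 exec 'MOV B, 2'. After: A=2 B=2 C=0 D=-2 ZF=0 PC=4
Step 17: PC=4 exec 'SUB A, 1'. After: A=1 B=2 C=0 D=-2 ZF=0 PC=5
Step 18: PC=5 exec 'JNZ 2'. After: A=1 B=2 C=0 D=-2 ZF=0 PC=2
Step 19: PC=2 exec 'MOV D, -2'. After: A=1 B=2 C=0 D=-2 ZF=0 PC=3
Step 20: PC=3 exec 'MOV B, 2'. After: A=1 B=2 C=0 D=-2 ZF=0 PC=4
Step 21: PC=4 exec 'SUB A, 1'. After: A=0 B=2 C=0 D=-2 ZF=1 PC=5
Step 22: PC=5 exec 'JNZ 2'. After: A=0 B=2 C=0 D=-2 ZF=1 PC=6
Step 23: PC=6 exec 'MOV D, 4'. After: A=0 B=2 C=0 D=4 ZF=1 PC=7
Step 24: PC=7 exec 'ADD A, 1'. After: A=1 B=2 C=0 D=4 ZF=0 PC=8
Step 25: PC=8 exec 'ADD C, 3'. After: A=1 B=2 C=3 D=4 ZF=0 PC=9
Step 26: PC=9 exec 'ADD D, 4'. After: A=1 B=2 C=3 D=8 ZF=0 PC=10
Step 27: PC=10 exec 'ADD B, 5'. After: A=1 B=7 C=3 D=8 ZF=0 PC=11
Step 28: PC=11 exec 'HALT'. After: A=1 B=7 C=3 D=8 ZF=0 PC=11 HALTED
Total instructions executed: 28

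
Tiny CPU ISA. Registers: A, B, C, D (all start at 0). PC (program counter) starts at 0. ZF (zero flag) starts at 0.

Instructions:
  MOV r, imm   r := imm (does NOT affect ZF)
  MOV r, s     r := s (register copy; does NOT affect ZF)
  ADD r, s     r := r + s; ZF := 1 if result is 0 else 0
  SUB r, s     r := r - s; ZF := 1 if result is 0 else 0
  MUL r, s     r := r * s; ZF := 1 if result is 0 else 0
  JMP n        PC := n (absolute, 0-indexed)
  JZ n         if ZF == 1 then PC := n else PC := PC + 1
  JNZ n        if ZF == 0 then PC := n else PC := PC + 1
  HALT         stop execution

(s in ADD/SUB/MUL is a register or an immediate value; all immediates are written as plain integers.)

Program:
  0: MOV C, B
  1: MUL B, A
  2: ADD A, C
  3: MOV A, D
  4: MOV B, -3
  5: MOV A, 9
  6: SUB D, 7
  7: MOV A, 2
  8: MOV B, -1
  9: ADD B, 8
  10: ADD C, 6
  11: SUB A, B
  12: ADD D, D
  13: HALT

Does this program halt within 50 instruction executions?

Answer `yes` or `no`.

Step 1: PC=0 exec 'MOV C, B'. After: A=0 B=0 C=0 D=0 ZF=0 PC=1
Step 2: PC=1 exec 'MUL B, A'. After: A=0 B=0 C=0 D=0 ZF=1 PC=2
Step 3: PC=2 exec 'ADD A, C'. After: A=0 B=0 C=0 D=0 ZF=1 PC=3
Step 4: PC=3 exec 'MOV A, D'. After: A=0 B=0 C=0 D=0 ZF=1 PC=4
Step 5: PC=4 exec 'MOV B, -3'. After: A=0 B=-3 C=0 D=0 ZF=1 PC=5
Step 6: PC=5 exec 'MOV A, 9'. After: A=9 B=-3 C=0 D=0 ZF=1 PC=6
Step 7: PC=6 exec 'SUB D, 7'. After: A=9 B=-3 C=0 D=-7 ZF=0 PC=7
Step 8: PC=7 exec 'MOV A, 2'. After: A=2 B=-3 C=0 D=-7 ZF=0 PC=8
Step 9: PC=8 exec 'MOV B, -1'. After: A=2 B=-1 C=0 D=-7 ZF=0 PC=9
Step 10: PC=9 exec 'ADD B, 8'. After: A=2 B=7 C=0 D=-7 ZF=0 PC=10
Step 11: PC=10 exec 'ADD C, 6'. After: A=2 B=7 C=6 D=-7 ZF=0 PC=11
Step 12: PC=11 exec 'SUB A, B'. After: A=-5 B=7 C=6 D=-7 ZF=0 PC=12
Step 13: PC=12 exec 'ADD D, D'. After: A=-5 B=7 C=6 D=-14 ZF=0 PC=13
Step 14: PC=13 exec 'HALT'. After: A=-5 B=7 C=6 D=-14 ZF=0 PC=13 HALTED

Answer: yes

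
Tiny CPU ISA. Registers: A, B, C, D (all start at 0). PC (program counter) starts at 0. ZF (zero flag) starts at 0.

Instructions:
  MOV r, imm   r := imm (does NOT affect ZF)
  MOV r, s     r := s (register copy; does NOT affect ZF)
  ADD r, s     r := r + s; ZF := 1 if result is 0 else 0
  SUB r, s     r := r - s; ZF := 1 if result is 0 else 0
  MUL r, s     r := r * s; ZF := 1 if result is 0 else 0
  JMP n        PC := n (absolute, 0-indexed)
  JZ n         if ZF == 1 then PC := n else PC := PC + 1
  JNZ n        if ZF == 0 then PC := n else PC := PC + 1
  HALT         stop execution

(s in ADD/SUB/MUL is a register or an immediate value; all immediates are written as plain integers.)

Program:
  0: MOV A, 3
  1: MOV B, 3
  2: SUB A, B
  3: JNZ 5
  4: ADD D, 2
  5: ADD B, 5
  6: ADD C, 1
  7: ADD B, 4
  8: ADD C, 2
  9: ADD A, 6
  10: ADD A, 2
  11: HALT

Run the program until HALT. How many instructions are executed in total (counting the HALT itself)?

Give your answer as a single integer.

Answer: 12

Derivation:
Step 1: PC=0 exec 'MOV A, 3'. After: A=3 B=0 C=0 D=0 ZF=0 PC=1
Step 2: PC=1 exec 'MOV B, 3'. After: A=3 B=3 C=0 D=0 ZF=0 PC=2
Step 3: PC=2 exec 'SUB A, B'. After: A=0 B=3 C=0 D=0 ZF=1 PC=3
Step 4: PC=3 exec 'JNZ 5'. After: A=0 B=3 C=0 D=0 ZF=1 PC=4
Step 5: PC=4 exec 'ADD D, 2'. After: A=0 B=3 C=0 D=2 ZF=0 PC=5
Step 6: PC=5 exec 'ADD B, 5'. After: A=0 B=8 C=0 D=2 ZF=0 PC=6
Step 7: PC=6 exec 'ADD C, 1'. After: A=0 B=8 C=1 D=2 ZF=0 PC=7
Step 8: PC=7 exec 'ADD B, 4'. After: A=0 B=12 C=1 D=2 ZF=0 PC=8
Step 9: PC=8 exec 'ADD C, 2'. After: A=0 B=12 C=3 D=2 ZF=0 PC=9
Step 10: PC=9 exec 'ADD A, 6'. After: A=6 B=12 C=3 D=2 ZF=0 PC=10
Step 11: PC=10 exec 'ADD A, 2'. After: A=8 B=12 C=3 D=2 ZF=0 PC=11
Step 12: PC=11 exec 'HALT'. After: A=8 B=12 C=3 D=2 ZF=0 PC=11 HALTED
Total instructions executed: 12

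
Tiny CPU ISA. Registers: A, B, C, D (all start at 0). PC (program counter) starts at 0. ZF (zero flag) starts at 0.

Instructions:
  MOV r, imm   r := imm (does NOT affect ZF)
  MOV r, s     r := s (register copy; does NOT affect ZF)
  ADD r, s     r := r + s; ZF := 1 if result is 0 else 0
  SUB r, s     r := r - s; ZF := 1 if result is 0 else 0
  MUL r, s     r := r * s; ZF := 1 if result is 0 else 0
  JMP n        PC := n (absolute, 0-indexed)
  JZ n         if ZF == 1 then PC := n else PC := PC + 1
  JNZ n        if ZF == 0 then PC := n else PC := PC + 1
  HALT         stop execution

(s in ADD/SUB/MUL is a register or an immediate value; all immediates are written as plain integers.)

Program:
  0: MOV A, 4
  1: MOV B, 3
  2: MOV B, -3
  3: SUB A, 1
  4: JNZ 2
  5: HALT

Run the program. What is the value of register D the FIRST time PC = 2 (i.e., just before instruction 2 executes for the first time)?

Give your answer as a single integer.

Step 1: PC=0 exec 'MOV A, 4'. After: A=4 B=0 C=0 D=0 ZF=0 PC=1
Step 2: PC=1 exec 'MOV B, 3'. After: A=4 B=3 C=0 D=0 ZF=0 PC=2
First time PC=2: D=0

0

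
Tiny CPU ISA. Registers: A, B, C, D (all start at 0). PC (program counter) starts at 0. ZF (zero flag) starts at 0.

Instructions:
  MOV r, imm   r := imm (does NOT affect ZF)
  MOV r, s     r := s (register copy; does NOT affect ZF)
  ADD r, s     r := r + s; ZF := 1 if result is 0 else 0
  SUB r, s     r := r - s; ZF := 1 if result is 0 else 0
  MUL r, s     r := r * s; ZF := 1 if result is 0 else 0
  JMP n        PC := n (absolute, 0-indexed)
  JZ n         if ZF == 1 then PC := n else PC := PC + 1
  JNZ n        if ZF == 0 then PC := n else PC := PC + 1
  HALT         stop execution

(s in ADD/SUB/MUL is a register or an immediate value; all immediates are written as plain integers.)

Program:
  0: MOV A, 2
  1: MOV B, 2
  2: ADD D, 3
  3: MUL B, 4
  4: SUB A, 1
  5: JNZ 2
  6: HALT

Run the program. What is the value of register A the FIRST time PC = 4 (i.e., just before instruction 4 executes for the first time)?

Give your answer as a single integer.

Step 1: PC=0 exec 'MOV A, 2'. After: A=2 B=0 C=0 D=0 ZF=0 PC=1
Step 2: PC=1 exec 'MOV B, 2'. After: A=2 B=2 C=0 D=0 ZF=0 PC=2
Step 3: PC=2 exec 'ADD D, 3'. After: A=2 B=2 C=0 D=3 ZF=0 PC=3
Step 4: PC=3 exec 'MUL B, 4'. After: A=2 B=8 C=0 D=3 ZF=0 PC=4
First time PC=4: A=2

2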